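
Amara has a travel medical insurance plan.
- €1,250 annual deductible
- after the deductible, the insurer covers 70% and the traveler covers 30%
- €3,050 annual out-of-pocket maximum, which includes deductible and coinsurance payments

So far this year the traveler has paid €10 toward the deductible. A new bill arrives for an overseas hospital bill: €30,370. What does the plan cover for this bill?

Deductible still to meet: €1,250 − €10 = €1,240.
That leaves €30,370 − €1,240 = €29,130 for coinsurance.
30% of €29,130 = €8,739 falls to the traveler.
That puts the traveler's cost at €1,240 + €8,739 = €9,979 before any cap.
Year-to-date out-of-pocket would reach €10 + €9,979 = €9,989, above the €3,050 maximum, so the traveler pays only €3,050 − €10 = €3,040.
Insurer pays the balance: €30,370 − €3,040 = €27,330.

€27,330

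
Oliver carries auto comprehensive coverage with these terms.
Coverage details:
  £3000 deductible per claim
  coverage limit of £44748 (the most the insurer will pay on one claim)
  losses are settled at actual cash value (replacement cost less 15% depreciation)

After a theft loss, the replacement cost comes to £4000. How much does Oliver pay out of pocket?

Actual cash value after 15% depreciation: £4000 × 85% = £3400.
Subtract the deductible: £3400 − £3000 = £400.
That's under the £44748 cap, so the insurer reimburses the full £400.
The policyholder bears the rest of the original loss: £4000 − £400 = £3600.

£3600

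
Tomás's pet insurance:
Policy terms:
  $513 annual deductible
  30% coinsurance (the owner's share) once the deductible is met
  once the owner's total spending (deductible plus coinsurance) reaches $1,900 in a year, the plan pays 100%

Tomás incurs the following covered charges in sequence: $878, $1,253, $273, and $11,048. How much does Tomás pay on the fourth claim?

$819.70

Bill 1, $878: $513 to deductible, leaving $365; 30% of $365 = $109.50. Owner owes $622.50 (running OOP $622.50).
Bill 2, $1,253: 30% coinsurance on $1,253 = $375.90. Owner pays $375.90; OOP now $998.40.
Bill 3, $273: 30% coinsurance on $273 = $81.90. Owner owes $81.90 (running OOP $1,080.30).
Bill 4, $11,048: deductible already satisfied, so owner's share is 30% × $11,048 = $3,314.40. OOP would hit $4,394.70 > $1,900, so the cap limits the owner to $1,900 − $1,080.30 = $819.70.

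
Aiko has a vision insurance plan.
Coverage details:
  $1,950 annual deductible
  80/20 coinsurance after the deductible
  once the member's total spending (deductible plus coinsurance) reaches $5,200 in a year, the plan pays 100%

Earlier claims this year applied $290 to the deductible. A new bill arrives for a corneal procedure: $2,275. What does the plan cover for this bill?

$492

Remaining deductible: $1,950 − $290 = $1,660.
The remaining $615 (= $2,275 − $1,660) moves to coinsurance.
Member's 20% share of $615 is $123.
That puts the member's cost at $1,660 + $123 = $1,783 before any cap.
Cumulative spending $290 + $1,783 = $2,073 stays under the $5,200 maximum.
The insurer covers the remainder: $2,275 − $1,783 = $492.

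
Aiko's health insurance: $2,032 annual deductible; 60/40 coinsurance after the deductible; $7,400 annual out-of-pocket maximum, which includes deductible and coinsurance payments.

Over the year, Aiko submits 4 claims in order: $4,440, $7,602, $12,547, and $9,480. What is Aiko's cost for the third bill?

$1,364

Claim 1 — $4,440: $2,032 finishes the deductible; $2,408 goes to coinsurance; patient's 40% is $963.20. Patient owes $2,995.20 (running OOP $2,995.20).
Claim 2 — $7,602: 40% coinsurance on $7,602 = $3,040.80. Cost to patient: $3,040.80. OOP to date $6,036.
Claim 3 — $12,547: deductible already satisfied, so patient's share is 40% × $12,547 = $5,018.80. OOP would hit $11,054.80 > $7,400, so the cap limits the patient to $7,400 − $6,036 = $1,364.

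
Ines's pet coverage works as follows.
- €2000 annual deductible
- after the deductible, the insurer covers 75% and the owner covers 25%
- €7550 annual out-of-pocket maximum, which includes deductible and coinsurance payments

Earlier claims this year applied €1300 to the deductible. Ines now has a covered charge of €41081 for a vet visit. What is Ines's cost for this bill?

Deductible still to meet: €2000 − €1300 = €700.
After the €700 deductible portion, €41081 − €700 = €40381 is subject to coinsurance.
25% of €40381 = €10095.25 falls to the owner.
That puts the owner's cost at €700 + €10095.25 = €10795.25 before any cap.
That would bring total out-of-pocket to €12095.25, past the €7550 cap. The owner is capped at €7550 − €1300 = €6250 on this claim.

€6250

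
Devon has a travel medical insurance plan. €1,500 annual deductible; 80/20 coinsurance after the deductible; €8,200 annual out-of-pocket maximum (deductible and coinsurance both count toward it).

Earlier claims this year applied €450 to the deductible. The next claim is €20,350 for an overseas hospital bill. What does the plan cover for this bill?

€15,440

€450 of the €1,500 deductible is already met, leaving €1,050.
The remaining €19,300 (= €20,350 − €1,050) moves to coinsurance.
Traveler's 20% share of €19,300 is €3,860.
Traveler responsibility before any cap: €1,050 + €3,860 = €4,910.
Total out-of-pocket so far would be €450 + €4,910 = €5,360, below the €8,200 cap — no reduction.
Insurer pays the balance: €20,350 − €4,910 = €15,440.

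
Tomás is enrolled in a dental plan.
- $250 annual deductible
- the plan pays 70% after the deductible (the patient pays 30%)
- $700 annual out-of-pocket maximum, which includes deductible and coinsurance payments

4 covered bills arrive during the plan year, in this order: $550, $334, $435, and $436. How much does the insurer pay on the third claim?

#1 ($550): deductible takes $250, $300 remains; coinsurance $300 × 30% = $90. Patient pays $340; OOP now $340. Insurer: $550 − $340 = $210.
#2 ($334): 30% coinsurance on $334 = $100.20. Patient pays $100.20; OOP now $440.20. Insurer: $334 − $100.20 = $233.80.
#3 ($435): deductible already satisfied, so patient's share is 30% × $435 = $130.50. Patient pays $130.50; OOP now $570.70. Insurer: $435 − $130.50 = $304.50.

$304.50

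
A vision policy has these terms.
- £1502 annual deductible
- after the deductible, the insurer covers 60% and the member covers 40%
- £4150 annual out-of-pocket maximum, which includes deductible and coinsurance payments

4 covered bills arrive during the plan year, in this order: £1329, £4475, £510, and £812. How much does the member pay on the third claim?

£204

Bill 1, £1329: all of it applies to the deductible. Member owes £1329 (running OOP £1329).
Bill 2, £4475: £173 finishes the deductible; £4302 goes to coinsurance; coinsurance £4302 × 40% = £1720.80. Member owes £1893.80 (running OOP £3222.80).
Bill 3, £510: deductible met; 40% of £510 = £204. Member pays £204; OOP now £3426.80.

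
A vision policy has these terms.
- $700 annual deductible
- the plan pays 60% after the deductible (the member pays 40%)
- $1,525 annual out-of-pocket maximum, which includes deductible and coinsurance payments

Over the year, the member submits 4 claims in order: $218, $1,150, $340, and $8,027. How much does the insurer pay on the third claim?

Bill 1, $218: all of it applies to the deductible. Member owes $218 (running OOP $218). Insurer: $218 − $218 = $0.
Bill 2, $1,150: deductible takes $482, $668 remains; coinsurance $668 × 40% = $267.20. Member owes $749.20 (running OOP $967.20). Plan pays $1,150 − $749.20 = $400.80.
Bill 3, $340: deductible already satisfied, so member's share is 40% × $340 = $136. Member owes $136 (running OOP $1,103.20). Plan pays $340 − $136 = $204.

$204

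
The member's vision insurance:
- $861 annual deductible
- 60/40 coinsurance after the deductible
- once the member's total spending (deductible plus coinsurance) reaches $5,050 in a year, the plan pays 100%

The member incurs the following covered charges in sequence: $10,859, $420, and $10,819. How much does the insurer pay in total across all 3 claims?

$17,048

Bill 1, $10,859: deductible takes $861, $9,998 remains; member's 40% is $3,999.20. Member pays $4,860.20; OOP now $4,860.20. Insurer: $10,859 − $4,860.20 = $5,998.80.
Bill 2, $420: deductible met; 40% of $420 = $168. Member owes $168 (running OOP $5,028.20). Insurer: $420 − $168 = $252.
Bill 3, $10,819: deductible met; 40% of $10,819 = $4,327.60. OOP would hit $9,355.80 > $5,050, so the cap limits the member to $5,050 − $5,028.20 = $21.80. Plan pays $10,819 − $21.80 = $10,797.20.
Insurer total: $5,998.80 + $252 + $10,797.20 = $17,048.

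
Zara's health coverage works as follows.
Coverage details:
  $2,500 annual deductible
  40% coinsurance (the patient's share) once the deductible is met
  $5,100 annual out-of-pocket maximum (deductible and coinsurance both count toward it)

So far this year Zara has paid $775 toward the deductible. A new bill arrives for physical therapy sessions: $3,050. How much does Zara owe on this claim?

$2,255

Deductible still to meet: $2,500 − $775 = $1,725.
The remaining $1,325 (= $3,050 − $1,725) moves to coinsurance.
Patient's 40% share of $1,325 is $530.
Patient responsibility before any cap: $1,725 + $530 = $2,255.
Year-to-date out-of-pocket becomes $775 + $2,255 = $3,030, still under the $5,100 maximum, so no cap applies.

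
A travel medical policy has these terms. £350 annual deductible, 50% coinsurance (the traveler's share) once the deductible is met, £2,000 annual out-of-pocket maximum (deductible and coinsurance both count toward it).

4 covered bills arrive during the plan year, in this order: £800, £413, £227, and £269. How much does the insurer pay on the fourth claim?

£134.50

#1 (£800): deductible takes £350, £450 remains; 50% of £450 = £225. Traveler pays £575; OOP now £575. Plan pays £800 − £575 = £225.
#2 (£413): deductible met; 50% of £413 = £206.50. Cost to traveler: £206.50. OOP to date £781.50. Insurer: £413 − £206.50 = £206.50.
#3 (£227): 50% coinsurance on £227 = £113.50. Traveler pays £113.50; OOP now £895. Plan pays £227 − £113.50 = £113.50.
#4 (£269): 50% coinsurance on £269 = £134.50. Traveler owes £134.50 (running OOP £1,029.50). Plan pays £269 − £134.50 = £134.50.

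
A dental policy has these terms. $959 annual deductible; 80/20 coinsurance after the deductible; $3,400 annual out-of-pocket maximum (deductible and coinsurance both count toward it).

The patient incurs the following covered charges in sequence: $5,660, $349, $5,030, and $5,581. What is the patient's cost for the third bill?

$1,006

#1 ($5,660): $959 finishes the deductible; $4,701 goes to coinsurance; 20% of $4,701 = $940.20. Patient owes $1,899.20 (running OOP $1,899.20).
#2 ($349): deductible already satisfied, so patient's share is 20% × $349 = $69.80. Patient owes $69.80 (running OOP $1,969).
#3 ($5,030): deductible met; 20% of $5,030 = $1,006. Cost to patient: $1,006. OOP to date $2,975.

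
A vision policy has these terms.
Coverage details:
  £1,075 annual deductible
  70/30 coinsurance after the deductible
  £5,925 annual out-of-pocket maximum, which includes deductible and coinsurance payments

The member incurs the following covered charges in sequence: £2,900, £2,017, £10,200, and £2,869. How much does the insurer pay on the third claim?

£7,140

Bill 1, £2,900: £1,075 to deductible, leaving £1,825; member's 30% is £547.50. Member pays £1,622.50; OOP now £1,622.50. Insurer: £2,900 − £1,622.50 = £1,277.50.
Bill 2, £2,017: 30% coinsurance on £2,017 = £605.10. Member owes £605.10 (running OOP £2,227.60). Insurer: £2,017 − £605.10 = £1,411.90.
Bill 3, £10,200: deductible met; 30% of £10,200 = £3,060. Cost to member: £3,060. OOP to date £5,287.60. Insurer: £10,200 − £3,060 = £7,140.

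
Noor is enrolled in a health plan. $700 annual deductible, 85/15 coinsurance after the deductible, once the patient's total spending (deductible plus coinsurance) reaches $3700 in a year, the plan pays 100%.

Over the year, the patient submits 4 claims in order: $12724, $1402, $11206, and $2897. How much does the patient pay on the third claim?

Claim 1 — $12724: $700 finishes the deductible; $12024 goes to coinsurance; 15% of $12024 = $1803.60. Cost to patient: $2503.60. OOP to date $2503.60.
Claim 2 — $1402: 15% coinsurance on $1402 = $210.30. Patient owes $210.30 (running OOP $2713.90).
Claim 3 — $11206: deductible already satisfied, so patient's share is 15% × $11206 = $1680.90. OOP would hit $4394.80 > $3700, so the cap limits the patient to $3700 − $2713.90 = $986.10.

$986.10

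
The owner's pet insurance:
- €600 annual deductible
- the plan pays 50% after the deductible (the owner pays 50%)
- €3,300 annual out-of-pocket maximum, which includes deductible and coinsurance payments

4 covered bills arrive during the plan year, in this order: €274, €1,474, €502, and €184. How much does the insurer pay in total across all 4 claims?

Claim 1 (€274): entire amount goes to the deductible. Owner pays €274; OOP now €274. Plan pays €274 − €274 = €0.
Claim 2 (€1,474): €326 finishes the deductible; €1,148 goes to coinsurance; 50% of €1,148 = €574. Owner pays €900; OOP now €1,174. Plan pays €1,474 − €900 = €574.
Claim 3 (€502): deductible met; 50% of €502 = €251. Owner owes €251 (running OOP €1,425). Insurer: €502 − €251 = €251.
Claim 4 (€184): 50% coinsurance on €184 = €92. Owner owes €92 (running OOP €1,517). Plan pays €184 − €92 = €92.
Insurer total = bills − owner's total = €2,434 − €1,517 = €917.

€917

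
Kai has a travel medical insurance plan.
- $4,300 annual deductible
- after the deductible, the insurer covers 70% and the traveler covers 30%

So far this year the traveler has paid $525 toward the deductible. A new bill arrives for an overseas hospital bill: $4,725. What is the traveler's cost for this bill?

$525 of the $4,300 deductible is already met, leaving $3,775.
The remaining $950 (= $4,725 − $3,775) moves to coinsurance.
Traveler's 30% share of $950 is $285.
That puts the traveler's cost at $3,775 + $285 = $4,060.

$4,060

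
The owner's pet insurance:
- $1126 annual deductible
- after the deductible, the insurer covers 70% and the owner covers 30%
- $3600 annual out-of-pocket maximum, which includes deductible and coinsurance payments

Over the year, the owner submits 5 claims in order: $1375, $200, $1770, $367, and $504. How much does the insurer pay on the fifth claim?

$352.80

Claim 1 — $1375: $1126 finishes the deductible; $249 goes to coinsurance; 30% of $249 = $74.70. Owner pays $1200.70; OOP now $1200.70. Plan pays $1375 − $1200.70 = $174.30.
Claim 2 — $200: deductible met; 30% of $200 = $60. Cost to owner: $60. OOP to date $1260.70. Insurer: $200 − $60 = $140.
Claim 3 — $1770: 30% coinsurance on $1770 = $531. Owner pays $531; OOP now $1791.70. Plan pays $1770 − $531 = $1239.
Claim 4 — $367: deductible already satisfied, so owner's share is 30% × $367 = $110.10. Owner pays $110.10; OOP now $1901.80. Insurer: $367 − $110.10 = $256.90.
Claim 5 — $504: deductible already satisfied, so owner's share is 30% × $504 = $151.20. Owner owes $151.20 (running OOP $2053). Insurer: $504 − $151.20 = $352.80.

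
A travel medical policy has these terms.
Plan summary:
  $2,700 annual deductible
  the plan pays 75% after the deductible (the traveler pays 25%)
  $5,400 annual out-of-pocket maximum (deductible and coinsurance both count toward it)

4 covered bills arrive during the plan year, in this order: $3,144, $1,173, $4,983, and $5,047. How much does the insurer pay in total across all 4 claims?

#1 ($3,144): deductible takes $2,700, $444 remains; coinsurance $444 × 25% = $111. Cost to traveler: $2,811. OOP to date $2,811. Insurer: $3,144 − $2,811 = $333.
#2 ($1,173): deductible met; 25% of $1,173 = $293.25. Traveler owes $293.25 (running OOP $3,104.25). Insurer: $1,173 − $293.25 = $879.75.
#3 ($4,983): deductible met; 25% of $4,983 = $1,245.75. Traveler owes $1,245.75 (running OOP $4,350). Plan pays $4,983 − $1,245.75 = $3,737.25.
#4 ($5,047): 25% coinsurance on $5,047 = $1,261.75. OOP would hit $5,611.75 > $5,400, so the cap limits the traveler to $5,400 − $4,350 = $1,050. Insurer: $5,047 − $1,050 = $3,997.
Insurer total = bills − traveler's total = $14,347 − $5,400 = $8,947.

$8,947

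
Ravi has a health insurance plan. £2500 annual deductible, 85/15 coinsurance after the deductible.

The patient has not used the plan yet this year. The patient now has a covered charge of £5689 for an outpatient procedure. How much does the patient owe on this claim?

£2978.35

Nothing has been paid toward the £2500 deductible, so the first £2500 of this charge is applied there.
The remaining £3189 (= £5689 − £2500) moves to coinsurance.
15% of £3189 = £478.35 falls to the patient.
That puts the patient's cost at £2500 + £478.35 = £2978.35.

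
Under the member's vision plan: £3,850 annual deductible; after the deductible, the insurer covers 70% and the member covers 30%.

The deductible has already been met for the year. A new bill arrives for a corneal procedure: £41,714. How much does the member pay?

£12,514.20

The deductible is already satisfied, so the full bill goes to coinsurance.
Member's 30% share of £41,714 is £12,514.20.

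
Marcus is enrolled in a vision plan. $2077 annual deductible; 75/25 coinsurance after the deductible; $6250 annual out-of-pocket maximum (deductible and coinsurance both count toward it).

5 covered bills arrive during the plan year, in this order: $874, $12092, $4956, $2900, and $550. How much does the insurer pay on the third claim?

#1 ($874): fully absorbed by the deductible. Cost to member: $874. OOP to date $874. Plan pays $874 − $874 = $0.
#2 ($12092): $1203 to deductible, leaving $10889; coinsurance $10889 × 25% = $2722.25. Cost to member: $3925.25. OOP to date $4799.25. Insurer: $12092 − $3925.25 = $8166.75.
#3 ($4956): deductible met; 25% of $4956 = $1239. Cost to member: $1239. OOP to date $6038.25. Plan pays $4956 − $1239 = $3717.

$3717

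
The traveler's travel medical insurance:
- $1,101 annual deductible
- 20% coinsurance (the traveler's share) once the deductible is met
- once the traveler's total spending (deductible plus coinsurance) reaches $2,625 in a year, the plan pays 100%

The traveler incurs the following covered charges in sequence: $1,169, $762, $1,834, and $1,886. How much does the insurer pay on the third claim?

$1,467.20

Claim 1 — $1,169: $1,101 to deductible, leaving $68; 20% of $68 = $13.60. Cost to traveler: $1,114.60. OOP to date $1,114.60. Plan pays $1,169 − $1,114.60 = $54.40.
Claim 2 — $762: deductible met; 20% of $762 = $152.40. Traveler pays $152.40; OOP now $1,267. Insurer: $762 − $152.40 = $609.60.
Claim 3 — $1,834: 20% coinsurance on $1,834 = $366.80. Cost to traveler: $366.80. OOP to date $1,633.80. Plan pays $1,834 − $366.80 = $1,467.20.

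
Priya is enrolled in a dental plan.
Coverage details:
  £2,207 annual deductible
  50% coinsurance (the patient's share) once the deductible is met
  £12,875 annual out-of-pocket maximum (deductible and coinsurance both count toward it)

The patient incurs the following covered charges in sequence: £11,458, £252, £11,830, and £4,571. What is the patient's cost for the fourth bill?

Claim 1 — £11,458: £2,207 to deductible, leaving £9,251; patient's 50% is £4,625.50. Patient owes £6,832.50 (running OOP £6,832.50).
Claim 2 — £252: deductible met; 50% of £252 = £126. Patient pays £126; OOP now £6,958.50.
Claim 3 — £11,830: 50% coinsurance on £11,830 = £5,915. Cost to patient: £5,915. OOP to date £12,873.50.
Claim 4 — £4,571: 50% coinsurance on £4,571 = £2,285.50. Adding that to £12,873.50 gives £15,159, past the £12,875 cap; patient pays only £12,875 − £12,873.50 = £1.50.

£1.50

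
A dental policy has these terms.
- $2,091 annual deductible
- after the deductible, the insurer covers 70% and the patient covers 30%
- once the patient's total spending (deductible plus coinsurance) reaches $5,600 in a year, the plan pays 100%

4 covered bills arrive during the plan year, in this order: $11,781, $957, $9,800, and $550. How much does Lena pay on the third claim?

$314.90

Claim 1 — $11,781: deductible takes $2,091, $9,690 remains; patient's 30% is $2,907. Patient owes $4,998 (running OOP $4,998).
Claim 2 — $957: 30% coinsurance on $957 = $287.10. Patient owes $287.10 (running OOP $5,285.10).
Claim 3 — $9,800: deductible already satisfied, so patient's share is 30% × $9,800 = $2,940. That would push OOP to $8,225.10, over the $5,600 cap, so patient pays $5,600 − $5,285.10 = $314.90.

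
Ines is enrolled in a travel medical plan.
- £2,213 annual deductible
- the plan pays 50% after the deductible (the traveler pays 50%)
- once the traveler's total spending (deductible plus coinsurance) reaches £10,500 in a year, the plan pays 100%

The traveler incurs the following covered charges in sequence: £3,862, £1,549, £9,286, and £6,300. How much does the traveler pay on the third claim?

Bill 1, £3,862: deductible takes £2,213, £1,649 remains; traveler's 50% is £824.50. Cost to traveler: £3,037.50. OOP to date £3,037.50.
Bill 2, £1,549: deductible already satisfied, so traveler's share is 50% × £1,549 = £774.50. Traveler owes £774.50 (running OOP £3,812).
Bill 3, £9,286: deductible already satisfied, so traveler's share is 50% × £9,286 = £4,643. Traveler pays £4,643; OOP now £8,455.

£4,643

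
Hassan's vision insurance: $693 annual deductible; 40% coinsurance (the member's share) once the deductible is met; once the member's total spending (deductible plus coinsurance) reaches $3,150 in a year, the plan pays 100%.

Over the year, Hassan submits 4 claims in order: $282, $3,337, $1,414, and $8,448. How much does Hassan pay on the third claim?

#1 ($282): entire amount goes to the deductible. Cost to member: $282. OOP to date $282.
#2 ($3,337): $411 to deductible, leaving $2,926; 40% of $2,926 = $1,170.40. Member pays $1,581.40; OOP now $1,863.40.
#3 ($1,414): deductible already satisfied, so member's share is 40% × $1,414 = $565.60. Cost to member: $565.60. OOP to date $2,429.

$565.60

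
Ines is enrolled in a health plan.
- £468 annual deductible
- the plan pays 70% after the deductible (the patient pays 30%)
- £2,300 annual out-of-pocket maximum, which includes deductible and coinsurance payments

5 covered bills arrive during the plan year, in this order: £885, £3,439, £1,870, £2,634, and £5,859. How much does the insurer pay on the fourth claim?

£2,519.80

Claim 1 — £885: deductible takes £468, £417 remains; coinsurance £417 × 30% = £125.10. Patient pays £593.10; OOP now £593.10. Plan pays £885 − £593.10 = £291.90.
Claim 2 — £3,439: 30% coinsurance on £3,439 = £1,031.70. Patient pays £1,031.70; OOP now £1,624.80. Plan pays £3,439 − £1,031.70 = £2,407.30.
Claim 3 — £1,870: deductible already satisfied, so patient's share is 30% × £1,870 = £561. Patient pays £561; OOP now £2,185.80. Plan pays £1,870 − £561 = £1,309.
Claim 4 — £2,634: deductible met; 30% of £2,634 = £790.20. That would push OOP to £2,976, over the £2,300 cap, so patient pays £2,300 − £2,185.80 = £114.20. Plan pays £2,634 − £114.20 = £2,519.80.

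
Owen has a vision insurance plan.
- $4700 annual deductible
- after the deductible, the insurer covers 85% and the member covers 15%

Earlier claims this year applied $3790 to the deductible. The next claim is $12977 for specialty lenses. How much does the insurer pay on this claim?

Deductible still to meet: $4700 − $3790 = $910.
After the $910 deductible portion, $12977 − $910 = $12067 is subject to coinsurance.
15% of $12067 = $1810.05 falls to the member.
So the member owes $910 + $1810.05 = $2720.05.
The insurer covers the remainder: $12977 − $2720.05 = $10256.95.

$10256.95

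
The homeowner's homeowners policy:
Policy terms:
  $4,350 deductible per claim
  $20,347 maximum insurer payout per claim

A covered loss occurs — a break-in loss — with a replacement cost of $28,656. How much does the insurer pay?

Less the $4,350 deductible: $28,656 − $4,350 = $24,306.
Since $24,306 > $20,347, the payout is capped at $20,347.

$20,347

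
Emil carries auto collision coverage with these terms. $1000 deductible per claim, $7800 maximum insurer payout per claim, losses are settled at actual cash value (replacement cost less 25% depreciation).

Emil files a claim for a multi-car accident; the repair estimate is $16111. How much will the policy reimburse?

$7800

Actual cash value after 25% depreciation: $16111 × 75% = $12083.25.
After the deductible, $12083.25 − $1000 = $11083.25 remains.
The $7800 per-incident cap binds; insurer pays $7800.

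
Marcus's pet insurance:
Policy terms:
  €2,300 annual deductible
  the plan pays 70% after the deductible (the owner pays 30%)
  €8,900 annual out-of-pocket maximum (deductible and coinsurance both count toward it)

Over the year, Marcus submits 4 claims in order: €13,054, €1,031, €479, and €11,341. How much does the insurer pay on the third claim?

€335.30

#1 (€13,054): €2,300 finishes the deductible; €10,754 goes to coinsurance; coinsurance €10,754 × 30% = €3,226.20. Cost to owner: €5,526.20. OOP to date €5,526.20. Insurer: €13,054 − €5,526.20 = €7,527.80.
#2 (€1,031): 30% coinsurance on €1,031 = €309.30. Owner pays €309.30; OOP now €5,835.50. Insurer: €1,031 − €309.30 = €721.70.
#3 (€479): deductible met; 30% of €479 = €143.70. Owner owes €143.70 (running OOP €5,979.20). Plan pays €479 − €143.70 = €335.30.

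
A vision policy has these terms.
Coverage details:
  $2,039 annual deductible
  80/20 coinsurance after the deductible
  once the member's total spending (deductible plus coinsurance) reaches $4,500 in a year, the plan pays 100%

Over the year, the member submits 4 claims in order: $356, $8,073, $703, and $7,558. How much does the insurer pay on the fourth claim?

Bill 1, $356: entire amount goes to the deductible. Member pays $356; OOP now $356. Insurer: $356 − $356 = $0.
Bill 2, $8,073: $1,683 finishes the deductible; $6,390 goes to coinsurance; member's 20% is $1,278. Member owes $2,961 (running OOP $3,317). Insurer: $8,073 − $2,961 = $5,112.
Bill 3, $703: deductible met; 20% of $703 = $140.60. Member pays $140.60; OOP now $3,457.60. Insurer: $703 − $140.60 = $562.40.
Bill 4, $7,558: 20% coinsurance on $7,558 = $1,511.60. Adding that to $3,457.60 gives $4,969.20, past the $4,500 cap; member pays only $4,500 − $3,457.60 = $1,042.40. Insurer: $7,558 − $1,042.40 = $6,515.60.

$6,515.60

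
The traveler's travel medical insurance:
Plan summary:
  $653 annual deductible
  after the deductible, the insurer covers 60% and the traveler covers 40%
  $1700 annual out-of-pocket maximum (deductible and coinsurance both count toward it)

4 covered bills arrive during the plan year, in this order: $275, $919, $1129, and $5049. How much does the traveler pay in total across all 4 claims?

#1 ($275): fully absorbed by the deductible. Cost to traveler: $275. OOP to date $275.
#2 ($919): $378 finishes the deductible; $541 goes to coinsurance; coinsurance $541 × 40% = $216.40. Cost to traveler: $594.40. OOP to date $869.40.
#3 ($1129): 40% coinsurance on $1129 = $451.60. Cost to traveler: $451.60. OOP to date $1321.
#4 ($5049): deductible already satisfied, so traveler's share is 40% × $5049 = $2019.60. That would push OOP to $3340.60, over the $1700 cap, so traveler pays $1700 − $1321 = $379.
Summing the traveler's payments: $275 + $594.40 + $451.60 + $379 = $1700.

$1700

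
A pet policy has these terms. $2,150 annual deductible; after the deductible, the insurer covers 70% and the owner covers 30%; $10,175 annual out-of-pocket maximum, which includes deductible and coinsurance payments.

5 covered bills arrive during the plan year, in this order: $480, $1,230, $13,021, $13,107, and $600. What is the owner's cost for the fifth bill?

$180

Bill 1, $480: all of it applies to the deductible. Owner owes $480 (running OOP $480).
Bill 2, $1,230: all of it applies to the deductible. Owner owes $1,230 (running OOP $1,710).
Bill 3, $13,021: deductible takes $440, $12,581 remains; coinsurance $12,581 × 30% = $3,774.30. Owner owes $4,214.30 (running OOP $5,924.30).
Bill 4, $13,107: 30% coinsurance on $13,107 = $3,932.10. Owner pays $3,932.10; OOP now $9,856.40.
Bill 5, $600: 30% coinsurance on $600 = $180. Cost to owner: $180. OOP to date $10,036.40.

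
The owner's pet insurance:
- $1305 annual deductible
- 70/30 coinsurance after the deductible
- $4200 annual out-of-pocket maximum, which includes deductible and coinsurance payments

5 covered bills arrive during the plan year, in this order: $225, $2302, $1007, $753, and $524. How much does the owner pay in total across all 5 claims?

$2356.80

Claim 1 ($225): all of it applies to the deductible. Cost to owner: $225. OOP to date $225.
Claim 2 ($2302): $1080 to deductible, leaving $1222; coinsurance $1222 × 30% = $366.60. Cost to owner: $1446.60. OOP to date $1671.60.
Claim 3 ($1007): 30% coinsurance on $1007 = $302.10. Cost to owner: $302.10. OOP to date $1973.70.
Claim 4 ($753): deductible met; 30% of $753 = $225.90. Cost to owner: $225.90. OOP to date $2199.60.
Claim 5 ($524): deductible already satisfied, so owner's share is 30% × $524 = $157.20. Owner pays $157.20; OOP now $2356.80.
Total paid by the owner: $225 + $1446.60 + $302.10 + $225.90 + $157.20 = $2356.80.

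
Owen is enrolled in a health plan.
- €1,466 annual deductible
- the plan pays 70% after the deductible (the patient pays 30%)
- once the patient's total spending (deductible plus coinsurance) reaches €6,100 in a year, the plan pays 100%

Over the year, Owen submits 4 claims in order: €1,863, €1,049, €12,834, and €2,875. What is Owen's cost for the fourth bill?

€350

Claim 1 (€1,863): €1,466 to deductible, leaving €397; patient's 30% is €119.10. Patient owes €1,585.10 (running OOP €1,585.10).
Claim 2 (€1,049): deductible already satisfied, so patient's share is 30% × €1,049 = €314.70. Patient owes €314.70 (running OOP €1,899.80).
Claim 3 (€12,834): deductible met; 30% of €12,834 = €3,850.20. Cost to patient: €3,850.20. OOP to date €5,750.
Claim 4 (€2,875): deductible already satisfied, so patient's share is 30% × €2,875 = €862.50. That would push OOP to €6,612.50, over the €6,100 cap, so patient pays €6,100 − €5,750 = €350.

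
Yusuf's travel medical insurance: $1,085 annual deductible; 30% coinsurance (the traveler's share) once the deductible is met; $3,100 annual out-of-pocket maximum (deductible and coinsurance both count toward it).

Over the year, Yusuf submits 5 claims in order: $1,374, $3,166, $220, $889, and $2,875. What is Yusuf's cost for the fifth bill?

Claim 1 — $1,374: deductible takes $1,085, $289 remains; 30% of $289 = $86.70. Traveler pays $1,171.70; OOP now $1,171.70.
Claim 2 — $3,166: 30% coinsurance on $3,166 = $949.80. Cost to traveler: $949.80. OOP to date $2,121.50.
Claim 3 — $220: deductible already satisfied, so traveler's share is 30% × $220 = $66. Traveler owes $66 (running OOP $2,187.50).
Claim 4 — $889: 30% coinsurance on $889 = $266.70. Traveler owes $266.70 (running OOP $2,454.20).
Claim 5 — $2,875: deductible already satisfied, so traveler's share is 30% × $2,875 = $862.50. Adding that to $2,454.20 gives $3,316.70, past the $3,100 cap; traveler pays only $3,100 − $2,454.20 = $645.80.

$645.80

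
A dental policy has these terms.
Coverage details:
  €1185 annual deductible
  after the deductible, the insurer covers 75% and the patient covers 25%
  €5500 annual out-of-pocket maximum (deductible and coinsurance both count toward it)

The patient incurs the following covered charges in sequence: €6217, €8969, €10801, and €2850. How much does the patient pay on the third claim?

Claim 1 (€6217): €1185 finishes the deductible; €5032 goes to coinsurance; patient's 25% is €1258. Cost to patient: €2443. OOP to date €2443.
Claim 2 (€8969): deductible met; 25% of €8969 = €2242.25. Patient owes €2242.25 (running OOP €4685.25).
Claim 3 (€10801): 25% coinsurance on €10801 = €2700.25. Adding that to €4685.25 gives €7385.50, past the €5500 cap; patient pays only €5500 − €4685.25 = €814.75.

€814.75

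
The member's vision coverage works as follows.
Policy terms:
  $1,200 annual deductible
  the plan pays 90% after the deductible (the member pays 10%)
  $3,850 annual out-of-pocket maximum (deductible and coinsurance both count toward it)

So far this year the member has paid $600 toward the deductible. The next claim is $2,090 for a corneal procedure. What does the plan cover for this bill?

$1,341

$600 of the $1,200 deductible is already met, leaving $600.
The remaining $1,490 (= $2,090 − $600) moves to coinsurance.
10% of $1,490 = $149 falls to the member.
So the member owes $600 + $149 = $749 before any cap.
Total out-of-pocket so far would be $600 + $749 = $1,349, below the $3,850 cap — no reduction.
The insurer covers the remainder: $2,090 − $749 = $1,341.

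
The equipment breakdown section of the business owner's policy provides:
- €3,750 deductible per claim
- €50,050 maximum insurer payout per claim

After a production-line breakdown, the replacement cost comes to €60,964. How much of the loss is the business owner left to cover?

€10,914

After the deductible, €60,964 − €3,750 = €57,214 remains.
The €50,050 per-incident cap binds; insurer pays €50,050.
The business owner bears the rest of the original loss: €60,964 − €50,050 = €10,914.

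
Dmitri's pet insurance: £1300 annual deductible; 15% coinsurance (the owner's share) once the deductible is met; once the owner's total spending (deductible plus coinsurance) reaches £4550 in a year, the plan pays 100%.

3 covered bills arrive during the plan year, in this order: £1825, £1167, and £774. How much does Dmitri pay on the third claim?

£116.10

Bill 1, £1825: £1300 finishes the deductible; £525 goes to coinsurance; coinsurance £525 × 15% = £78.75. Cost to owner: £1378.75. OOP to date £1378.75.
Bill 2, £1167: 15% coinsurance on £1167 = £175.05. Cost to owner: £175.05. OOP to date £1553.80.
Bill 3, £774: deductible met; 15% of £774 = £116.10. Owner pays £116.10; OOP now £1669.90.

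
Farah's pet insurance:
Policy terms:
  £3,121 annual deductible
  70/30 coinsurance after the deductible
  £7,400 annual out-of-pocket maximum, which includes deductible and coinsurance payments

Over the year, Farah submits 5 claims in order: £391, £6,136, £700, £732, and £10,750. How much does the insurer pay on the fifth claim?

£7,922.40

#1 (£391): fully absorbed by the deductible. Cost to owner: £391. OOP to date £391. Plan pays £391 − £391 = £0.
#2 (£6,136): £2,730 finishes the deductible; £3,406 goes to coinsurance; coinsurance £3,406 × 30% = £1,021.80. Owner pays £3,751.80; OOP now £4,142.80. Plan pays £6,136 − £3,751.80 = £2,384.20.
#3 (£700): deductible met; 30% of £700 = £210. Owner owes £210 (running OOP £4,352.80). Plan pays £700 − £210 = £490.
#4 (£732): 30% coinsurance on £732 = £219.60. Cost to owner: £219.60. OOP to date £4,572.40. Insurer: £732 − £219.60 = £512.40.
#5 (£10,750): deductible already satisfied, so owner's share is 30% × £10,750 = £3,225. OOP would hit £7,797.40 > £7,400, so the cap limits the owner to £7,400 − £4,572.40 = £2,827.60. Plan pays £10,750 − £2,827.60 = £7,922.40.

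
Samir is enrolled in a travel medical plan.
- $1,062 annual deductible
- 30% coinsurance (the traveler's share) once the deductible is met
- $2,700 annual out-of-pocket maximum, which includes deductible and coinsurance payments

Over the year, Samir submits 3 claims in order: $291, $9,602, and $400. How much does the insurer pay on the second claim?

$7,193

Bill 1, $291: fully absorbed by the deductible. Cost to traveler: $291. OOP to date $291. Plan pays $291 − $291 = $0.
Bill 2, $9,602: $771 finishes the deductible; $8,831 goes to coinsurance; traveler's 30% is $2,649.30. Claim cost before the cap: $771 + $2,649.30 = $3,420.30. Adding that to $291 gives $3,711.30, past the $2,700 cap; traveler pays only $2,700 − $291 = $2,409. Plan pays $9,602 − $2,409 = $7,193.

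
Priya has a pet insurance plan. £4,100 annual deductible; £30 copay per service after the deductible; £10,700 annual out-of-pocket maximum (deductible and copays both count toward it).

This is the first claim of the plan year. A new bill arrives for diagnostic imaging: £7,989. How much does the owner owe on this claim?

£4,130

Deductible not yet touched, so the first £4,100 of the bill goes to the deductible.
That leaves £7,989 − £4,100 = £3,889 for the copay.
Copay on this service: £30.
So the owner owes £4,100 + £30 = £4,130 before any cap.
Cumulative spending £0 + £4,130 = £4,130 stays under the £10,700 maximum.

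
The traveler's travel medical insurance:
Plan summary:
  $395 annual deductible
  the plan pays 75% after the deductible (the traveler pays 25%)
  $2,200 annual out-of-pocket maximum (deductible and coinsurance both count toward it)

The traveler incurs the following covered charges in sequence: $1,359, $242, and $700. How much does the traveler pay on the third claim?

#1 ($1,359): deductible takes $395, $964 remains; 25% of $964 = $241. Traveler owes $636 (running OOP $636).
#2 ($242): deductible already satisfied, so traveler's share is 25% × $242 = $60.50. Traveler pays $60.50; OOP now $696.50.
#3 ($700): deductible already satisfied, so traveler's share is 25% × $700 = $175. Cost to traveler: $175. OOP to date $871.50.

$175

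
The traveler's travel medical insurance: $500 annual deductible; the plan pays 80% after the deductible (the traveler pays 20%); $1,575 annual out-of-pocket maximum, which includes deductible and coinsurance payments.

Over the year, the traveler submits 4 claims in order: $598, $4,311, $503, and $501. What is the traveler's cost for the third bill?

$100.60

Claim 1 — $598: $500 to deductible, leaving $98; traveler's 20% is $19.60. Cost to traveler: $519.60. OOP to date $519.60.
Claim 2 — $4,311: deductible met; 20% of $4,311 = $862.20. Traveler owes $862.20 (running OOP $1,381.80).
Claim 3 — $503: 20% coinsurance on $503 = $100.60. Traveler pays $100.60; OOP now $1,482.40.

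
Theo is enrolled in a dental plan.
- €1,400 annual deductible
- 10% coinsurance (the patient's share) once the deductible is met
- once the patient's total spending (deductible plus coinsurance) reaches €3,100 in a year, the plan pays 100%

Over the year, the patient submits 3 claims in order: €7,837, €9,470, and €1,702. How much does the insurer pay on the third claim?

€1,592.70

Claim 1 (€7,837): deductible takes €1,400, €6,437 remains; 10% of €6,437 = €643.70. Cost to patient: €2,043.70. OOP to date €2,043.70. Insurer: €7,837 − €2,043.70 = €5,793.30.
Claim 2 (€9,470): 10% coinsurance on €9,470 = €947. Patient owes €947 (running OOP €2,990.70). Insurer: €9,470 − €947 = €8,523.
Claim 3 (€1,702): deductible met; 10% of €1,702 = €170.20. Adding that to €2,990.70 gives €3,160.90, past the €3,100 cap; patient pays only €3,100 − €2,990.70 = €109.30. Insurer: €1,702 − €109.30 = €1,592.70.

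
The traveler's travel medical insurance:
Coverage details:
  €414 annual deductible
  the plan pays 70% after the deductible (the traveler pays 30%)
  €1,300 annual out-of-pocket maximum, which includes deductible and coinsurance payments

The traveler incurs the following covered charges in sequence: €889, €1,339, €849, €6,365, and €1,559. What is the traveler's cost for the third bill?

€254.70

Claim 1 (€889): deductible takes €414, €475 remains; coinsurance €475 × 30% = €142.50. Cost to traveler: €556.50. OOP to date €556.50.
Claim 2 (€1,339): deductible already satisfied, so traveler's share is 30% × €1,339 = €401.70. Traveler pays €401.70; OOP now €958.20.
Claim 3 (€849): 30% coinsurance on €849 = €254.70. Traveler pays €254.70; OOP now €1,212.90.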